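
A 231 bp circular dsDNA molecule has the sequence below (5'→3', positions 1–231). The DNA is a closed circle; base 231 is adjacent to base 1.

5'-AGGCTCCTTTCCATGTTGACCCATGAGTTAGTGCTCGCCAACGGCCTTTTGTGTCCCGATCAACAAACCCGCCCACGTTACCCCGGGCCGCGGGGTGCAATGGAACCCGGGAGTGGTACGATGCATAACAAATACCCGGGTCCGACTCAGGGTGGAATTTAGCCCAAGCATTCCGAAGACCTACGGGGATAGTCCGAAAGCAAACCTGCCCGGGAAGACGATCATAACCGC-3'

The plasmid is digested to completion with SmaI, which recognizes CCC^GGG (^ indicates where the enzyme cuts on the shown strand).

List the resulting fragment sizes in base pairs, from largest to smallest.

SmaI sites (CCCGGG) start at positions 82, 106, 135, 209.
SmaI cuts after base 3 of each site, so after positions 84, 108, 137, 211.
Circular molecule, 4 cuts → 4 fragments:
  85–108 → 24 bp
  109–137 → 29 bp
  138–211 → 74 bp
  212–231 then 1–84 → 20 + 84 = 104 bp
Sorted largest to smallest: 104, 74, 29, 24 bp.

104, 74, 29, 24 bp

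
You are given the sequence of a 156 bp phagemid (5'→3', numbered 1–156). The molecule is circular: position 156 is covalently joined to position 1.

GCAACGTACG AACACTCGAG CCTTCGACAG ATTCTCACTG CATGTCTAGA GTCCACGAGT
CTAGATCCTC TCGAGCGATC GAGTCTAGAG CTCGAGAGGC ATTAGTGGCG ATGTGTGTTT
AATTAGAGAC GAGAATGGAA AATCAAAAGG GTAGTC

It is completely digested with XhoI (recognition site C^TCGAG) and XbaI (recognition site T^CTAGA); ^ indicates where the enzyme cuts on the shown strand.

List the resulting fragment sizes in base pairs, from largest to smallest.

80, 30, 15, 14, 10, 7 bp

XhoI sites (CTCGAG) start at positions 15, 70, 91.
XhoI cuts after the first base of each site, so after positions 15, 70, 91.
XbaI sites (TCTAGA) start at positions 45, 60, 84.
XbaI cuts after the first base of each site, so after positions 45, 60, 84.
Combined cut positions: 15, 45, 60, 70, 84, 91.
Circular molecule, 6 cuts → 6 fragments:
  16–45 → 30 bp
  46–60 → 15 bp
  61–70 → 10 bp
  71–84 → 14 bp
  85–91 → 7 bp
  92–156 then 1–15 → 65 + 15 = 80 bp
Sorted largest to smallest: 80, 30, 15, 14, 10, 7 bp.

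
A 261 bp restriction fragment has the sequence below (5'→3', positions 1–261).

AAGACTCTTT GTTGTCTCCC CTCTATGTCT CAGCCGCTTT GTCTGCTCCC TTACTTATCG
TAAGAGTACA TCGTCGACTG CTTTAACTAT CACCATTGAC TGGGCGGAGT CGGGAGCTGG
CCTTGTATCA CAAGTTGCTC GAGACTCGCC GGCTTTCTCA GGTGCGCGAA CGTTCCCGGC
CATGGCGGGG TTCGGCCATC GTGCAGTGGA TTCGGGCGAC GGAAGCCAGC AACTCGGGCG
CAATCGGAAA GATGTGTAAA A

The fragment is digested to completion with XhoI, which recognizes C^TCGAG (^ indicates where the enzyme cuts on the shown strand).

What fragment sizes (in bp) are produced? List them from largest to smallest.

138, 123 bp

The XhoI site (CTCGAG) starts at position 138.
XhoI cuts after the first base of each site, so after position 138.
Linear molecule, 1 cut → 2 fragments:
  1–138 → 138 bp
  139–261 → 123 bp
Sorted largest to smallest: 138, 123 bp.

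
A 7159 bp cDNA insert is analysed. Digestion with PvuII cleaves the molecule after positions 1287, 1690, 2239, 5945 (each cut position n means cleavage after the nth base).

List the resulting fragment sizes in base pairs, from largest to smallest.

Linear molecule, 4 cuts → 5 fragments:
  1287 − 0 = 1287 bp
  1690 − 1287 = 403 bp
  2239 − 1690 = 549 bp
  5945 − 2239 = 3706 bp
  7159 − 5945 = 1214 bp
Sorted largest to smallest: 3706, 1287, 1214, 549, 403 bp.

3706, 1287, 1214, 549, 403 bp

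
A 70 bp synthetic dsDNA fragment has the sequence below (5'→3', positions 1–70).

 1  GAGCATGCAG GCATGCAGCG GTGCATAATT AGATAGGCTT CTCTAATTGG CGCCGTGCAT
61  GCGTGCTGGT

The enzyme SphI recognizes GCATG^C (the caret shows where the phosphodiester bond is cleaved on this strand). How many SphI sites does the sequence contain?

3

GCATGC occurs starting at positions 3, 11, 57.
SphI cuts at 3 sites.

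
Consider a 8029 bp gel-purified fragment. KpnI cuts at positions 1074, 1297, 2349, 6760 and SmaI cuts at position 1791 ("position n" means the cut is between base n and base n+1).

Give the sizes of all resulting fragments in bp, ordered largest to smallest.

Combined cut positions (sorted): 1074, 1297, 1791, 2349, 6760.
Linear molecule, 5 cuts → 6 fragments:
  1074 − 0 = 1074 bp
  1297 − 1074 = 223 bp
  1791 − 1297 = 494 bp
  2349 − 1791 = 558 bp
  6760 − 2349 = 4411 bp
  8029 − 6760 = 1269 bp
Sorted largest to smallest: 4411, 1269, 1074, 558, 494, 223 bp.

4411, 1269, 1074, 558, 494, 223 bp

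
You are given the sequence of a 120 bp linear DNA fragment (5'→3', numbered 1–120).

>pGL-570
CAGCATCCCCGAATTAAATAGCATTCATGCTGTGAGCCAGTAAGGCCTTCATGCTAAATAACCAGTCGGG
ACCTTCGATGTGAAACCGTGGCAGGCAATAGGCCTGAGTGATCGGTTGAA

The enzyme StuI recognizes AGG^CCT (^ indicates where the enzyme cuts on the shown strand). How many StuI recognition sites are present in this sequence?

AGGCCT occurs starting at positions 43, 100.
StuI cuts at 2 sites.

2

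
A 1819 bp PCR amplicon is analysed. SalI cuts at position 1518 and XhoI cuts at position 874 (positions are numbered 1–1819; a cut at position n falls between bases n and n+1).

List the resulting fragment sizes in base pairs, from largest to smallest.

Combined cut positions (sorted): 874, 1518.
Linear molecule, 2 cuts → 3 fragments:
  874 − 0 = 874 bp
  1518 − 874 = 644 bp
  1819 − 1518 = 301 bp
Sorted largest to smallest: 874, 644, 301 bp.

874, 644, 301 bp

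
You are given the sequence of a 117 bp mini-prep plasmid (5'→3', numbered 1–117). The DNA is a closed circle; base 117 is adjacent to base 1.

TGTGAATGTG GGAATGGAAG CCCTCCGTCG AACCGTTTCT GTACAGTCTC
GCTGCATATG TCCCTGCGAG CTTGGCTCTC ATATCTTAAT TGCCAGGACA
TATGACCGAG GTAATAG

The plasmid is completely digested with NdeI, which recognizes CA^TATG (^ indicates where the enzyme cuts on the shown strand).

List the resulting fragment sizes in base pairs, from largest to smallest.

73, 44 bp

NdeI sites (CATATG) start at positions 55, 99.
NdeI cuts after base 2 of each site, so after positions 56, 100.
Circular molecule, 2 cuts → 2 fragments:
  57–100 → 44 bp
  101–117 then 1–56 → 17 + 56 = 73 bp
Sorted largest to smallest: 73, 44 bp.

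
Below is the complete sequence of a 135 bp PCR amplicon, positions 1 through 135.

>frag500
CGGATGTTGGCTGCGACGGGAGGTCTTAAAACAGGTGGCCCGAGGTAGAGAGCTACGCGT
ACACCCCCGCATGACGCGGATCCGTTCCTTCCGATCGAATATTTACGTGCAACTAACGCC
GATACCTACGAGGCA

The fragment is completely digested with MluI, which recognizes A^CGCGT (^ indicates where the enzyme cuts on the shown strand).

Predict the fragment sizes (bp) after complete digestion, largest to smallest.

80, 55 bp

The MluI site (ACGCGT) starts at position 55.
MluI cuts after the first base of each site, so after position 55.
Linear molecule, 1 cut → 2 fragments:
  1–55 → 55 bp
  56–135 → 80 bp
Sorted largest to smallest: 80, 55 bp.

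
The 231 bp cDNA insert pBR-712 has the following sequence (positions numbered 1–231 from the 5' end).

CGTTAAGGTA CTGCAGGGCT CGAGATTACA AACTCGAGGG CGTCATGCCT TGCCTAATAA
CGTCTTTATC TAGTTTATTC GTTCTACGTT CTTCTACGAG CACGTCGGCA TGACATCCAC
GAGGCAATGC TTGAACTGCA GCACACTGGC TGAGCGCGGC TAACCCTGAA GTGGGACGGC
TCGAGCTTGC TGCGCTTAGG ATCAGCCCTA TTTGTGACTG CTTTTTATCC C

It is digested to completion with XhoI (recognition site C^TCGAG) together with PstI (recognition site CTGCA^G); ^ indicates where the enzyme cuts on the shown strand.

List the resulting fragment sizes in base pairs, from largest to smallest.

XhoI sites (CTCGAG) start at positions 19, 33, 180.
XhoI cuts after the first base of each site, so after positions 19, 33, 180.
PstI sites (CTGCAG) start at positions 11, 136.
PstI cuts after base 5 of each site (before the last base), so after positions 15, 140.
Combined cut positions: 15, 19, 33, 140, 180.
Linear molecule, 5 cuts → 6 fragments:
  1–15 → 15 bp
  16–19 → 4 bp
  20–33 → 14 bp
  34–140 → 107 bp
  141–180 → 40 bp
  181–231 → 51 bp
Sorted largest to smallest: 107, 51, 40, 15, 14, 4 bp.

107, 51, 40, 15, 14, 4 bp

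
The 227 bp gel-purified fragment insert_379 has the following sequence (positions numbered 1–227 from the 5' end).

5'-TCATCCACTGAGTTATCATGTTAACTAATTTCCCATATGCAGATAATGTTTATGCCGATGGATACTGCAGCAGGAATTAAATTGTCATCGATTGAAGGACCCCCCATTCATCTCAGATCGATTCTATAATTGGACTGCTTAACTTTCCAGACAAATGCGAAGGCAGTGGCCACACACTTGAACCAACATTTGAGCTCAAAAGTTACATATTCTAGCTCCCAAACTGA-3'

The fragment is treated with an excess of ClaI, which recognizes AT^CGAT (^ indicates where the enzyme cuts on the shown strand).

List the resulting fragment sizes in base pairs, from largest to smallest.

109, 88, 30 bp

ClaI sites (ATCGAT) start at positions 87, 117.
ClaI cuts after base 2 of each site, so after positions 88, 118.
Linear molecule, 2 cuts → 3 fragments:
  1–88 → 88 bp
  89–118 → 30 bp
  119–227 → 109 bp
Sorted largest to smallest: 109, 88, 30 bp.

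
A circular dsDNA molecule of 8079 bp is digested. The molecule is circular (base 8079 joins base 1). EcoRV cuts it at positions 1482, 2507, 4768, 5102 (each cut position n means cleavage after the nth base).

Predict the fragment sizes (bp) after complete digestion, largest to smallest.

Circular molecule, 4 cuts → 4 fragments:
  2507 − 1482 = 1025 bp
  4768 − 2507 = 2261 bp
  5102 − 4768 = 334 bp
  wrap: 8079 − 5102 + 1482 = 4459 bp
Sorted largest to smallest: 4459, 2261, 1025, 334 bp.

4459, 2261, 1025, 334 bp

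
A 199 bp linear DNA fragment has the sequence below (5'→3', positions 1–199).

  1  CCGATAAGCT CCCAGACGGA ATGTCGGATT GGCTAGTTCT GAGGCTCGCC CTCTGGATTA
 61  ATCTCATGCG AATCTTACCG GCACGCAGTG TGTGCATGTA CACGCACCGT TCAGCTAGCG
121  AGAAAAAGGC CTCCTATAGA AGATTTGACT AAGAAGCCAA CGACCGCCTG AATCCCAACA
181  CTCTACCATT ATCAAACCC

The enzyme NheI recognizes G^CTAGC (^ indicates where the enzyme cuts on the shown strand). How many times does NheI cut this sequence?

1

GCTAGC occurs starting at position 114.
NheI cuts at 1 site.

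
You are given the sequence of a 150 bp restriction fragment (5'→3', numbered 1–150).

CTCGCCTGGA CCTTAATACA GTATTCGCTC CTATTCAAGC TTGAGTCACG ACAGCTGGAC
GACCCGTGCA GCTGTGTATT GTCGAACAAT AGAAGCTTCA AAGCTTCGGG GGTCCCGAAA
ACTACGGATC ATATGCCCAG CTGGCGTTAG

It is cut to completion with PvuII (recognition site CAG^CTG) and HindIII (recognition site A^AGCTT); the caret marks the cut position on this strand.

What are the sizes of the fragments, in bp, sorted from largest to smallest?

39, 37, 22, 17, 17, 10, 8 bp

PvuII sites (CAGCTG) start at positions 52, 69, 138.
PvuII cuts after base 3 of each site, so after positions 54, 71, 140.
HindIII sites (AAGCTT) start at positions 37, 93, 101.
HindIII cuts after the first base of each site, so after positions 37, 93, 101.
Combined cut positions: 37, 54, 71, 93, 101, 140.
Linear molecule, 6 cuts → 7 fragments:
  1–37 → 37 bp
  38–54 → 17 bp
  55–71 → 17 bp
  72–93 → 22 bp
  94–101 → 8 bp
  102–140 → 39 bp
  141–150 → 10 bp
Sorted largest to smallest: 39, 37, 22, 17, 17, 10, 8 bp.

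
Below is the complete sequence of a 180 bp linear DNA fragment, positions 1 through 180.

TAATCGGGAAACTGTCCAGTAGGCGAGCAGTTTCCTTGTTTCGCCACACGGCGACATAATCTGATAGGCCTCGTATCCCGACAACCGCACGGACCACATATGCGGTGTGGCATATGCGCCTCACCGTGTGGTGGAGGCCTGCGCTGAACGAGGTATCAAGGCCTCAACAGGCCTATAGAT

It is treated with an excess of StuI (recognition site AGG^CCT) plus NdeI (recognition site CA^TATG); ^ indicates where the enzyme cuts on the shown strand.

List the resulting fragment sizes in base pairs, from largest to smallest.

StuI sites (AGGCCT) start at positions 66, 135, 159, 169.
StuI cuts after base 3 of each site, so after positions 68, 137, 161, 171.
NdeI sites (CATATG) start at positions 97, 111.
NdeI cuts after base 2 of each site, so after positions 98, 112.
Combined cut positions: 68, 98, 112, 137, 161, 171.
Linear molecule, 6 cuts → 7 fragments:
  1–68 → 68 bp
  69–98 → 30 bp
  99–112 → 14 bp
  113–137 → 25 bp
  138–161 → 24 bp
  162–171 → 10 bp
  172–180 → 9 bp
Sorted largest to smallest: 68, 30, 25, 24, 14, 10, 9 bp.

68, 30, 25, 24, 14, 10, 9 bp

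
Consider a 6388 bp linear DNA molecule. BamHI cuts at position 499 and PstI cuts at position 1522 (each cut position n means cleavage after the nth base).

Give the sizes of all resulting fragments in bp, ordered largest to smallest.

4866, 1023, 499 bp

Combined cut positions (sorted): 499, 1522.
Linear molecule, 2 cuts → 3 fragments:
  499 − 0 = 499 bp
  1522 − 499 = 1023 bp
  6388 − 1522 = 4866 bp
Sorted largest to smallest: 4866, 1023, 499 bp.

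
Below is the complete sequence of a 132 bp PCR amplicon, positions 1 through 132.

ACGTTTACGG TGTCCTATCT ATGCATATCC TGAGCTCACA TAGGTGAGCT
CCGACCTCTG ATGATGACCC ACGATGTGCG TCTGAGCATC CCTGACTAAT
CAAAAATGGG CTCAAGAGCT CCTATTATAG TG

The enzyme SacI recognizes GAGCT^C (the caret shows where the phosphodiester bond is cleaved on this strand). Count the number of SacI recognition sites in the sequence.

3

GAGCTC occurs starting at positions 32, 46, 116.
SacI cuts at 3 sites.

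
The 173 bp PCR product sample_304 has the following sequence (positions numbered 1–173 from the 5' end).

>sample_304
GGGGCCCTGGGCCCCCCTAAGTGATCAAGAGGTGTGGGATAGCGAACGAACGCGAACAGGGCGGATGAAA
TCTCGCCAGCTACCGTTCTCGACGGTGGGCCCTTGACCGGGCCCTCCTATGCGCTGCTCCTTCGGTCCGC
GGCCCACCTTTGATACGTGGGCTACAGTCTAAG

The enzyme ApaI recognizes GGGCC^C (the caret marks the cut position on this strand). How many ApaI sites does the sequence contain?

GGGCCC occurs starting at positions 2, 9, 97, 109.
ApaI cuts at 4 sites.

4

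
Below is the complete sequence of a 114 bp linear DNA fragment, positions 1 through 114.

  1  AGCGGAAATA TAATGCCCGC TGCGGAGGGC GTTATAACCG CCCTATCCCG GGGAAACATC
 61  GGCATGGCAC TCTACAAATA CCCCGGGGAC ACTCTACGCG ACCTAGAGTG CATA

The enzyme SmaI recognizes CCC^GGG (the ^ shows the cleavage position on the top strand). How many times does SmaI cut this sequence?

2

CCCGGG occurs starting at positions 47, 82.
SmaI cuts at 2 sites.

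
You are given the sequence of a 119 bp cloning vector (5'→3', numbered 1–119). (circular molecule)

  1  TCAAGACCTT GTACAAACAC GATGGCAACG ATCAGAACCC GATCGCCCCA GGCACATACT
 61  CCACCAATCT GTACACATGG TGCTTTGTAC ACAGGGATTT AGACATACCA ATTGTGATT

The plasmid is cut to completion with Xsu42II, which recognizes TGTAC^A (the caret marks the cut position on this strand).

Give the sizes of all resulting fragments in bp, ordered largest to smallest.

60, 43, 16 bp

Xsu42II sites (TGTACA) start at positions 10, 70, 86.
Xsu42II cuts after base 5 of each site (before the last base), so after positions 14, 74, 90.
Circular molecule, 3 cuts → 3 fragments:
  15–74 → 60 bp
  75–90 → 16 bp
  91–119 then 1–14 → 29 + 14 = 43 bp
Sorted largest to smallest: 60, 43, 16 bp.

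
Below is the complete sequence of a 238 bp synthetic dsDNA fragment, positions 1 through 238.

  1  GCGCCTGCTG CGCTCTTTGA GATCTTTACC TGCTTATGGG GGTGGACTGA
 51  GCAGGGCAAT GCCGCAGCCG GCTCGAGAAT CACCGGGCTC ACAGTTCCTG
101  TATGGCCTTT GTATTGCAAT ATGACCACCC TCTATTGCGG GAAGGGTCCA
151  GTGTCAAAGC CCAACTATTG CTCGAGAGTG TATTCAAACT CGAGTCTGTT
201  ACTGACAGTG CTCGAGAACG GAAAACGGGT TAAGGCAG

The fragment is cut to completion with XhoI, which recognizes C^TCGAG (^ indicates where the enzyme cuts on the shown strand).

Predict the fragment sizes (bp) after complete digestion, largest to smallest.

XhoI sites (CTCGAG) start at positions 72, 171, 189, 211.
XhoI cuts after the first base of each site, so after positions 72, 171, 189, 211.
Linear molecule, 4 cuts → 5 fragments:
  1–72 → 72 bp
  73–171 → 99 bp
  172–189 → 18 bp
  190–211 → 22 bp
  212–238 → 27 bp
Sorted largest to smallest: 99, 72, 27, 22, 18 bp.

99, 72, 27, 22, 18 bp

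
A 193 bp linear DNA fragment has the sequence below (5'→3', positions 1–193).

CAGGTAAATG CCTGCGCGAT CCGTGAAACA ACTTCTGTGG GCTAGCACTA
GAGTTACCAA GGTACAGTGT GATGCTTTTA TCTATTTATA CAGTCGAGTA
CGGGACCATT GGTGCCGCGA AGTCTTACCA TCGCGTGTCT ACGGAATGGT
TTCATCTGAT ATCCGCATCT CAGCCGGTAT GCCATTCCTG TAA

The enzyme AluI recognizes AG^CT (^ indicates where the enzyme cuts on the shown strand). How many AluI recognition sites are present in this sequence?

0

No occurrence of AGCT is present in the sequence.
AluI does not cut: 0 sites.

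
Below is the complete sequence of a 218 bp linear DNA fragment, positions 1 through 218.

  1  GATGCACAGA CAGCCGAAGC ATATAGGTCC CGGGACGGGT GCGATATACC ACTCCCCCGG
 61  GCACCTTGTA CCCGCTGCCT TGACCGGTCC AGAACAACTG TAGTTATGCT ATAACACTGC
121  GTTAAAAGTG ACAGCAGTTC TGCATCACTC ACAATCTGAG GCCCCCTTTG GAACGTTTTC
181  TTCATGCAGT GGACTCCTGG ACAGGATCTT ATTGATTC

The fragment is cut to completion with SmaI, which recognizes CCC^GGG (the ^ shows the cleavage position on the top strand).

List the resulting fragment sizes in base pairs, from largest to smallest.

160, 31, 27 bp

SmaI sites (CCCGGG) start at positions 29, 56.
SmaI cuts after base 3 of each site, so after positions 31, 58.
Linear molecule, 2 cuts → 3 fragments:
  1–31 → 31 bp
  32–58 → 27 bp
  59–218 → 160 bp
Sorted largest to smallest: 160, 31, 27 bp.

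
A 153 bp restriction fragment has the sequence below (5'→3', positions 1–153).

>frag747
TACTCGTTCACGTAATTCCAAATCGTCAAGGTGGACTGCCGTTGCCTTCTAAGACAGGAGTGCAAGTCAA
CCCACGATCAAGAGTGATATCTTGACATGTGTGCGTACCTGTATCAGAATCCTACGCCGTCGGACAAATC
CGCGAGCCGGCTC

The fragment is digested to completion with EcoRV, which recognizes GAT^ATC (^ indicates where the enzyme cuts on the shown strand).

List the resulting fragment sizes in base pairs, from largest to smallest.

88, 65 bp

The EcoRV site (GATATC) starts at position 86.
EcoRV cuts after base 3 of each site, so after position 88.
Linear molecule, 1 cut → 2 fragments:
  1–88 → 88 bp
  89–153 → 65 bp
Sorted largest to smallest: 88, 65 bp.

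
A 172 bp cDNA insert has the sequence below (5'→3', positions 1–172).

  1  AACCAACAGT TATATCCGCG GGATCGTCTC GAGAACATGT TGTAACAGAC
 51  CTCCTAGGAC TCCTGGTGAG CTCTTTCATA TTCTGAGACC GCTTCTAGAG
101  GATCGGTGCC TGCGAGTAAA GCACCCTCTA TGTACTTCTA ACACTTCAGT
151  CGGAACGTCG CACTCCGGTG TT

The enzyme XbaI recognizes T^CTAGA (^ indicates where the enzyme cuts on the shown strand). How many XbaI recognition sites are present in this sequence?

TCTAGA occurs starting at position 94.
XbaI cuts at 1 site.

1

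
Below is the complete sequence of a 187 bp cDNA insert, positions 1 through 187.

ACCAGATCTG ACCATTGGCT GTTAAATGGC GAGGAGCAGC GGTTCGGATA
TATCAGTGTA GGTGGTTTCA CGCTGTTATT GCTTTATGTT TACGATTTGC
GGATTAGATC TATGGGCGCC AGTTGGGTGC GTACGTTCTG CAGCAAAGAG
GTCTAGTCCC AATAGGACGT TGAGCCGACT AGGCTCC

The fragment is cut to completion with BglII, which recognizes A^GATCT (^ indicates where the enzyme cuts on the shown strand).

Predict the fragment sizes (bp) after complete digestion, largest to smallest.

BglII sites (AGATCT) start at positions 4, 106.
BglII cuts after the first base of each site, so after positions 4, 106.
Linear molecule, 2 cuts → 3 fragments:
  1–4 → 4 bp
  5–106 → 102 bp
  107–187 → 81 bp
Sorted largest to smallest: 102, 81, 4 bp.

102, 81, 4 bp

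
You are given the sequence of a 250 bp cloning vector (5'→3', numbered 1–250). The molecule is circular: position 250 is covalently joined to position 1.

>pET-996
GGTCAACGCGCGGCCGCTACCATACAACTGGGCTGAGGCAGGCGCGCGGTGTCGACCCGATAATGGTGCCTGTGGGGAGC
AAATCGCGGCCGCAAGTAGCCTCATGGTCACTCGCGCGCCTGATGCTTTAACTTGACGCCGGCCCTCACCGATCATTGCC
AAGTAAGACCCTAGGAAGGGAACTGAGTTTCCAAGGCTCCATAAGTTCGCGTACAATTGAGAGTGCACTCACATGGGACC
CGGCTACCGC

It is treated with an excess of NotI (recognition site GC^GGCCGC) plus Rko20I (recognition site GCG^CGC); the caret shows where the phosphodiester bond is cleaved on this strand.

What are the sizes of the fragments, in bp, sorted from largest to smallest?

NotI sites (GCGGCCGC) start at positions 10, 86.
NotI cuts after base 2 of each site, so after positions 11, 87.
Rko20I sites (GCGCGC) start at positions 42, 114.
Rko20I cuts after base 3 of each site, so after positions 44, 116.
Combined cut positions: 11, 44, 87, 116.
Circular molecule, 4 cuts → 4 fragments:
  12–44 → 33 bp
  45–87 → 43 bp
  88–116 → 29 bp
  117–250 then 1–11 → 134 + 11 = 145 bp
Sorted largest to smallest: 145, 43, 33, 29 bp.

145, 43, 33, 29 bp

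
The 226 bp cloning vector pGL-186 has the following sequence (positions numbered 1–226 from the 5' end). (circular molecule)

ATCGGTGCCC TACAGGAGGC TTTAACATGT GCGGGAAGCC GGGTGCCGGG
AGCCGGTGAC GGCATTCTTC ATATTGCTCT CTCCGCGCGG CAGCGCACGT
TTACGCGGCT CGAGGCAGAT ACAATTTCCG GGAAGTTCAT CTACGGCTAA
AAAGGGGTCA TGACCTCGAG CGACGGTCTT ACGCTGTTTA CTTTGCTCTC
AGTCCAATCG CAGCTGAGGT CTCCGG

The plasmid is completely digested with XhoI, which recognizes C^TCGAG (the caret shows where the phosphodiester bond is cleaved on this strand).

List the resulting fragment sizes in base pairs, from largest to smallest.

XhoI sites (CTCGAG) start at positions 109, 165.
XhoI cuts after the first base of each site, so after positions 109, 165.
Circular molecule, 2 cuts → 2 fragments:
  110–165 → 56 bp
  166–226 then 1–109 → 61 + 109 = 170 bp
Sorted largest to smallest: 170, 56 bp.

170, 56 bp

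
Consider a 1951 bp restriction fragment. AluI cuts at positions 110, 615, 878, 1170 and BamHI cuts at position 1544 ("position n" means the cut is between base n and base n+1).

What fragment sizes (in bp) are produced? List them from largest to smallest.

505, 407, 374, 292, 263, 110 bp

Combined cut positions (sorted): 110, 615, 878, 1170, 1544.
Linear molecule, 5 cuts → 6 fragments:
  110 − 0 = 110 bp
  615 − 110 = 505 bp
  878 − 615 = 263 bp
  1170 − 878 = 292 bp
  1544 − 1170 = 374 bp
  1951 − 1544 = 407 bp
Sorted largest to smallest: 505, 407, 374, 292, 263, 110 bp.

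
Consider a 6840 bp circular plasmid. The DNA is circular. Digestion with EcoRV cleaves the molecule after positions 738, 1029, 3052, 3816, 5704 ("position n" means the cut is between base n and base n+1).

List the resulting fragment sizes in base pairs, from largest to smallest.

2023, 1888, 1874, 764, 291 bp

Circular molecule, 5 cuts → 5 fragments:
  1029 − 738 = 291 bp
  3052 − 1029 = 2023 bp
  3816 − 3052 = 764 bp
  5704 − 3816 = 1888 bp
  wrap: 6840 − 5704 + 738 = 1874 bp
Sorted largest to smallest: 2023, 1888, 1874, 764, 291 bp.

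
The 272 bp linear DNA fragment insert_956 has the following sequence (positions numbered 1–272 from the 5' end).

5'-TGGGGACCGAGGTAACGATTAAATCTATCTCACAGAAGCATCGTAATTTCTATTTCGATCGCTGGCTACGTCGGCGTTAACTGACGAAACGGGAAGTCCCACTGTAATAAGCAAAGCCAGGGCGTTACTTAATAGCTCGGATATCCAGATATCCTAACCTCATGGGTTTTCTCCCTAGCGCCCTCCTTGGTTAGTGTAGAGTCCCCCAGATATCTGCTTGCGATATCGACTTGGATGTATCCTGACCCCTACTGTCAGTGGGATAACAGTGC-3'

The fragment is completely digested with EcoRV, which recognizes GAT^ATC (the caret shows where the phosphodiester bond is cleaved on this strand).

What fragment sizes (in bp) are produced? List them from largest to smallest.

EcoRV sites (GATATC) start at positions 140, 148, 209, 222.
EcoRV cuts after base 3 of each site, so after positions 142, 150, 211, 224.
Linear molecule, 4 cuts → 5 fragments:
  1–142 → 142 bp
  143–150 → 8 bp
  151–211 → 61 bp
  212–224 → 13 bp
  225–272 → 48 bp
Sorted largest to smallest: 142, 61, 48, 13, 8 bp.

142, 61, 48, 13, 8 bp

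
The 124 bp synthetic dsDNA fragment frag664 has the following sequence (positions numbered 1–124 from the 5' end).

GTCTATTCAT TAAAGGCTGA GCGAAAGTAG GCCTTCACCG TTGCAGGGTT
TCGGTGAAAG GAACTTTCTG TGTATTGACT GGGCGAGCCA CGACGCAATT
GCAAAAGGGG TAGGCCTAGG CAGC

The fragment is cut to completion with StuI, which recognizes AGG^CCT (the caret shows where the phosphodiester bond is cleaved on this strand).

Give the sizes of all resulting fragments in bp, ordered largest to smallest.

StuI sites (AGGCCT) start at positions 29, 112.
StuI cuts after base 3 of each site, so after positions 31, 114.
Linear molecule, 2 cuts → 3 fragments:
  1–31 → 31 bp
  32–114 → 83 bp
  115–124 → 10 bp
Sorted largest to smallest: 83, 31, 10 bp.

83, 31, 10 bp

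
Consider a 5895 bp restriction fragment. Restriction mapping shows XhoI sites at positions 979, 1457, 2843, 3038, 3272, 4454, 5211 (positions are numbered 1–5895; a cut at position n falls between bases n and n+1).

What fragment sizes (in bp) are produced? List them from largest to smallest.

1386, 1182, 979, 757, 684, 478, 234, 195 bp

Linear molecule, 7 cuts → 8 fragments:
  979 − 0 = 979 bp
  1457 − 979 = 478 bp
  2843 − 1457 = 1386 bp
  3038 − 2843 = 195 bp
  3272 − 3038 = 234 bp
  4454 − 3272 = 1182 bp
  5211 − 4454 = 757 bp
  5895 − 5211 = 684 bp
Sorted largest to smallest: 1386, 1182, 979, 757, 684, 478, 234, 195 bp.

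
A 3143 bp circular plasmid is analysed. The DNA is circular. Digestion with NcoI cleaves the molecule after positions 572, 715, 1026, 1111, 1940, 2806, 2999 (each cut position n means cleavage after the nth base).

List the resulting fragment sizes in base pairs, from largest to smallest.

Circular molecule, 7 cuts → 7 fragments:
  715 − 572 = 143 bp
  1026 − 715 = 311 bp
  1111 − 1026 = 85 bp
  1940 − 1111 = 829 bp
  2806 − 1940 = 866 bp
  2999 − 2806 = 193 bp
  wrap: 3143 − 2999 + 572 = 716 bp
Sorted largest to smallest: 866, 829, 716, 311, 193, 143, 85 bp.

866, 829, 716, 311, 193, 143, 85 bp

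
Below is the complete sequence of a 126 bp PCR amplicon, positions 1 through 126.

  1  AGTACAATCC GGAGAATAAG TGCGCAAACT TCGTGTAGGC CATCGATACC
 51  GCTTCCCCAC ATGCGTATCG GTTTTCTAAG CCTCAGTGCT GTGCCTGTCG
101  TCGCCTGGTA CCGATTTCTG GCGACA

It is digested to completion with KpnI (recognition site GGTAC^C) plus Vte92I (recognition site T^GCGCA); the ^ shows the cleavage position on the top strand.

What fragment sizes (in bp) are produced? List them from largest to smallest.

90, 21, 15 bp

The KpnI site (GGTACC) starts at position 107.
KpnI cuts after base 5 of each site (before the last base), so after position 111.
The Vte92I site (TGCGCA) starts at position 21.
Vte92I cuts after the first base of each site, so after position 21.
Combined cut positions: 21, 111.
Linear molecule, 2 cuts → 3 fragments:
  1–21 → 21 bp
  22–111 → 90 bp
  112–126 → 15 bp
Sorted largest to smallest: 90, 21, 15 bp.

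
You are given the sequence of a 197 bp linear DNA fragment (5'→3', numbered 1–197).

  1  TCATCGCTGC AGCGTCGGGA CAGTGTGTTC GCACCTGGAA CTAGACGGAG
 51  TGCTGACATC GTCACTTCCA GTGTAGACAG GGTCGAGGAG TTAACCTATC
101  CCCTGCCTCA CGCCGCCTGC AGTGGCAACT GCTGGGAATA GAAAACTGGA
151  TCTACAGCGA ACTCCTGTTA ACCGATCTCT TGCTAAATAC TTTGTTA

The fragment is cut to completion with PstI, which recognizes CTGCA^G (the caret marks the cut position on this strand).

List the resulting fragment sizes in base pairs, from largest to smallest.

PstI sites (CTGCAG) start at positions 7, 117.
PstI cuts after base 5 of each site (before the last base), so after positions 11, 121.
Linear molecule, 2 cuts → 3 fragments:
  1–11 → 11 bp
  12–121 → 110 bp
  122–197 → 76 bp
Sorted largest to smallest: 110, 76, 11 bp.

110, 76, 11 bp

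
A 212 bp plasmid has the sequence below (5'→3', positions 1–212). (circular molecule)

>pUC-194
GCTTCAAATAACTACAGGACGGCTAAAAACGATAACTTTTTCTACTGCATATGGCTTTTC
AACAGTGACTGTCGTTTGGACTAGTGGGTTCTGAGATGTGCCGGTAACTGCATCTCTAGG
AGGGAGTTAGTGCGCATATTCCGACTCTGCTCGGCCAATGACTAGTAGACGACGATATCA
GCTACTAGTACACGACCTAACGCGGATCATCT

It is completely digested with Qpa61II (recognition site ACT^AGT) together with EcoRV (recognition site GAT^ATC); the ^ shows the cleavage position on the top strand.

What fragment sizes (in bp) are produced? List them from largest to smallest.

108, 81, 13, 10 bp

Qpa61II sites (ACTAGT) start at positions 80, 161, 184.
Qpa61II cuts after base 3 of each site, so after positions 82, 163, 186.
The EcoRV site (GATATC) starts at position 174.
EcoRV cuts after base 3 of each site, so after position 176.
Combined cut positions: 82, 163, 176, 186.
Circular molecule, 4 cuts → 4 fragments:
  83–163 → 81 bp
  164–176 → 13 bp
  177–186 → 10 bp
  187–212 then 1–82 → 26 + 82 = 108 bp
Sorted largest to smallest: 108, 81, 13, 10 bp.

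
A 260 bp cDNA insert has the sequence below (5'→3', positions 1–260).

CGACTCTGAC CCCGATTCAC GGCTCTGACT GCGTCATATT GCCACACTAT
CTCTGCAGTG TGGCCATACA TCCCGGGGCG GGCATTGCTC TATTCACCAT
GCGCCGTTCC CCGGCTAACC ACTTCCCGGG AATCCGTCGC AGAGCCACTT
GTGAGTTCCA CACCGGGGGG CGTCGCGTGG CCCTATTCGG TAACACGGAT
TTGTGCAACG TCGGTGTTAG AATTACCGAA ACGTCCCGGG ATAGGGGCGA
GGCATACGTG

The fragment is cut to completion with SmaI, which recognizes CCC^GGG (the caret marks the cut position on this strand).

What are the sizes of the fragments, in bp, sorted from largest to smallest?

110, 74, 53, 23 bp

SmaI sites (CCCGGG) start at positions 72, 125, 235.
SmaI cuts after base 3 of each site, so after positions 74, 127, 237.
Linear molecule, 3 cuts → 4 fragments:
  1–74 → 74 bp
  75–127 → 53 bp
  128–237 → 110 bp
  238–260 → 23 bp
Sorted largest to smallest: 110, 74, 53, 23 bp.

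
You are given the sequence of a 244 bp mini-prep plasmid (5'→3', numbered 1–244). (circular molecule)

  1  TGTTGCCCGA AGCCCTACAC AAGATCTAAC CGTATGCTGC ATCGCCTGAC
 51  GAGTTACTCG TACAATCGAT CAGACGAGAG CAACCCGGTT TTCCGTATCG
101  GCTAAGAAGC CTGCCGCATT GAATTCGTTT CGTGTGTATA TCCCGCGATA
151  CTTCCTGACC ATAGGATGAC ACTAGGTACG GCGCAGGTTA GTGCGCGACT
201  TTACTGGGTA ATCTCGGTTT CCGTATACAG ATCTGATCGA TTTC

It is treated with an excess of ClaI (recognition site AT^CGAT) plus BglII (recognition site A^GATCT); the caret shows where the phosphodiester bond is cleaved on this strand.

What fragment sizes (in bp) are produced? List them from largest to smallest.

163, 44, 29, 8 bp

ClaI sites (ATCGAT) start at positions 65, 236.
ClaI cuts after base 2 of each site, so after positions 66, 237.
BglII sites (AGATCT) start at positions 22, 229.
BglII cuts after the first base of each site, so after positions 22, 229.
Combined cut positions: 22, 66, 229, 237.
Circular molecule, 4 cuts → 4 fragments:
  23–66 → 44 bp
  67–229 → 163 bp
  230–237 → 8 bp
  238–244 then 1–22 → 7 + 22 = 29 bp
Sorted largest to smallest: 163, 44, 29, 8 bp.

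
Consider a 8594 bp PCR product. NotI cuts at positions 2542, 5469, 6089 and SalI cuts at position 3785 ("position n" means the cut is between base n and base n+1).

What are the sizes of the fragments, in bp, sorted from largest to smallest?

Combined cut positions (sorted): 2542, 3785, 5469, 6089.
Linear molecule, 4 cuts → 5 fragments:
  2542 − 0 = 2542 bp
  3785 − 2542 = 1243 bp
  5469 − 3785 = 1684 bp
  6089 − 5469 = 620 bp
  8594 − 6089 = 2505 bp
Sorted largest to smallest: 2542, 2505, 1684, 1243, 620 bp.

2542, 2505, 1684, 1243, 620 bp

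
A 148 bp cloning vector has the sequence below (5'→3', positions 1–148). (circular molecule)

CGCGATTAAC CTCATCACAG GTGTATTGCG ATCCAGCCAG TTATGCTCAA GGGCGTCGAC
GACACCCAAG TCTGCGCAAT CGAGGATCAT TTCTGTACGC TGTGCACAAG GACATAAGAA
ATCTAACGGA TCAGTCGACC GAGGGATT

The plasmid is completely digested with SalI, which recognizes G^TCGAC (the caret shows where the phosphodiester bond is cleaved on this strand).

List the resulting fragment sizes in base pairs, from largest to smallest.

79, 69 bp

SalI sites (GTCGAC) start at positions 55, 134.
SalI cuts after the first base of each site, so after positions 55, 134.
Circular molecule, 2 cuts → 2 fragments:
  56–134 → 79 bp
  135–148 then 1–55 → 14 + 55 = 69 bp
Sorted largest to smallest: 79, 69 bp.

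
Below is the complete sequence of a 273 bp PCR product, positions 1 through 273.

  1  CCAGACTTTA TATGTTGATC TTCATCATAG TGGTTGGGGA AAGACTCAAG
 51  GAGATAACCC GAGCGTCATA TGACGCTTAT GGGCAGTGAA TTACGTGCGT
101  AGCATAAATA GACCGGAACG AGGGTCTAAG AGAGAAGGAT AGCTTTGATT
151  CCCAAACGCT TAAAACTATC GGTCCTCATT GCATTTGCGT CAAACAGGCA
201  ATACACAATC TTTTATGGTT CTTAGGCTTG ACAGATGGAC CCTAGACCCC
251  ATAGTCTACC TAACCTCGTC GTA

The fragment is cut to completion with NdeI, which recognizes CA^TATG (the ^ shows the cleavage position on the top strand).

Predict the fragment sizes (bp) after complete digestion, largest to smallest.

205, 68 bp

The NdeI site (CATATG) starts at position 67.
NdeI cuts after base 2 of each site, so after position 68.
Linear molecule, 1 cut → 2 fragments:
  1–68 → 68 bp
  69–273 → 205 bp
Sorted largest to smallest: 205, 68 bp.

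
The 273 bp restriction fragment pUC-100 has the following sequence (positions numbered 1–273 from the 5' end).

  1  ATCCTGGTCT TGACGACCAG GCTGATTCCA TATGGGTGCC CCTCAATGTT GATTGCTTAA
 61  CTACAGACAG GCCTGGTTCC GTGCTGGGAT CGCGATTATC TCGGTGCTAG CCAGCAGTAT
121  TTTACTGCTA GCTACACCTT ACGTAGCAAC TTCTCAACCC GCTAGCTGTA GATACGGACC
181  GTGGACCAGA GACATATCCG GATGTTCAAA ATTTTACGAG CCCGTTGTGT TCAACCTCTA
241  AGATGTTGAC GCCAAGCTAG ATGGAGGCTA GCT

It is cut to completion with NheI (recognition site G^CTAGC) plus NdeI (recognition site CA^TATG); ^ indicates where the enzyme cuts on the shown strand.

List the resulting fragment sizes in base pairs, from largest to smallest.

106, 76, 34, 30, 21, 6 bp

NheI sites (GCTAGC) start at positions 106, 127, 161, 267.
NheI cuts after the first base of each site, so after positions 106, 127, 161, 267.
The NdeI site (CATATG) starts at position 29.
NdeI cuts after base 2 of each site, so after position 30.
Combined cut positions: 30, 106, 127, 161, 267.
Linear molecule, 5 cuts → 6 fragments:
  1–30 → 30 bp
  31–106 → 76 bp
  107–127 → 21 bp
  128–161 → 34 bp
  162–267 → 106 bp
  268–273 → 6 bp
Sorted largest to smallest: 106, 76, 34, 30, 21, 6 bp.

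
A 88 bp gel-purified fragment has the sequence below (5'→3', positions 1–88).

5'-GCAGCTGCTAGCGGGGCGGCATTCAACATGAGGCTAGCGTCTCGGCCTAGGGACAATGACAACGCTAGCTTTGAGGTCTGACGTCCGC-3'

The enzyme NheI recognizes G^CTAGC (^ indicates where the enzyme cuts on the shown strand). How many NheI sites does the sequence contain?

GCTAGC occurs starting at positions 7, 33, 64.
NheI cuts at 3 sites.

3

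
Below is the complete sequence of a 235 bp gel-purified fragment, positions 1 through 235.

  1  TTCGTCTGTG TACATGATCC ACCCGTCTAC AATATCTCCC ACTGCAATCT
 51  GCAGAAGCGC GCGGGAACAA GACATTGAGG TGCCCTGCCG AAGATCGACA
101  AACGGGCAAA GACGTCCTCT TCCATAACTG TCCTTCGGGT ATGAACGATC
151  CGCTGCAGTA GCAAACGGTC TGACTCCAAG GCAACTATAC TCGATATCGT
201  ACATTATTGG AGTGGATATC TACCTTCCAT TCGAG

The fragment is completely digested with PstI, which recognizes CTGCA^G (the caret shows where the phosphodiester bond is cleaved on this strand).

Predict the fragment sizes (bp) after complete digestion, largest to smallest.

PstI sites (CTGCAG) start at positions 49, 153.
PstI cuts after base 5 of each site (before the last base), so after positions 53, 157.
Linear molecule, 2 cuts → 3 fragments:
  1–53 → 53 bp
  54–157 → 104 bp
  158–235 → 78 bp
Sorted largest to smallest: 104, 78, 53 bp.

104, 78, 53 bp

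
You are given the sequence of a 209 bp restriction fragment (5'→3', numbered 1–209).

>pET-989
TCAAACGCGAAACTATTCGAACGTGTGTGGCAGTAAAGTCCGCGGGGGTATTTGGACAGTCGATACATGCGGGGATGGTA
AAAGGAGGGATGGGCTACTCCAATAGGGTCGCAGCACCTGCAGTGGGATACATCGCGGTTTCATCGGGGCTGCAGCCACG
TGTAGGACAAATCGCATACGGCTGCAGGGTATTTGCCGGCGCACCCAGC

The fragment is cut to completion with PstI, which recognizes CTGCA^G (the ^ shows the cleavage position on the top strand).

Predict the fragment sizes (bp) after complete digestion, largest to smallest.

PstI sites (CTGCAG) start at positions 118, 150, 182.
PstI cuts after base 5 of each site (before the last base), so after positions 122, 154, 186.
Linear molecule, 3 cuts → 4 fragments:
  1–122 → 122 bp
  123–154 → 32 bp
  155–186 → 32 bp
  187–209 → 23 bp
Sorted largest to smallest: 122, 32, 32, 23 bp.

122, 32, 32, 23 bp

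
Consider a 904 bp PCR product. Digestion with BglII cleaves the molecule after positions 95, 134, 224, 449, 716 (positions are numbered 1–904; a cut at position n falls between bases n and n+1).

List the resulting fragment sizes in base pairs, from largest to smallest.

267, 225, 188, 95, 90, 39 bp

Linear molecule, 5 cuts → 6 fragments:
  95 − 0 = 95 bp
  134 − 95 = 39 bp
  224 − 134 = 90 bp
  449 − 224 = 225 bp
  716 − 449 = 267 bp
  904 − 716 = 188 bp
Sorted largest to smallest: 267, 225, 188, 95, 90, 39 bp.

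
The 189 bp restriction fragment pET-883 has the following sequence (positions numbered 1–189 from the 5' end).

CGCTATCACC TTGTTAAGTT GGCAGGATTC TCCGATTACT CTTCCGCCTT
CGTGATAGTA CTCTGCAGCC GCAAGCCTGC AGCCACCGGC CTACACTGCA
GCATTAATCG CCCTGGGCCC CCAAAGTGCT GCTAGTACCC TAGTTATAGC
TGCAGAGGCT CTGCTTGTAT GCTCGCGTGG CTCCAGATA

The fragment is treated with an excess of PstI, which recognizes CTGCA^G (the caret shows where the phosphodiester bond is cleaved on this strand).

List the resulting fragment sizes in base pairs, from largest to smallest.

PstI sites (CTGCAG) start at positions 63, 77, 96, 150.
PstI cuts after base 5 of each site (before the last base), so after positions 67, 81, 100, 154.
Linear molecule, 4 cuts → 5 fragments:
  1–67 → 67 bp
  68–81 → 14 bp
  82–100 → 19 bp
  101–154 → 54 bp
  155–189 → 35 bp
Sorted largest to smallest: 67, 54, 35, 19, 14 bp.

67, 54, 35, 19, 14 bp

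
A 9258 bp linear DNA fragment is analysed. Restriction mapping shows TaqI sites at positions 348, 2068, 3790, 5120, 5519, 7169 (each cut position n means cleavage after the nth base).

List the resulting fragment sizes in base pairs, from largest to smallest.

2089, 1722, 1720, 1650, 1330, 399, 348 bp

Linear molecule, 6 cuts → 7 fragments:
  348 − 0 = 348 bp
  2068 − 348 = 1720 bp
  3790 − 2068 = 1722 bp
  5120 − 3790 = 1330 bp
  5519 − 5120 = 399 bp
  7169 − 5519 = 1650 bp
  9258 − 7169 = 2089 bp
Sorted largest to smallest: 2089, 1722, 1720, 1650, 1330, 399, 348 bp.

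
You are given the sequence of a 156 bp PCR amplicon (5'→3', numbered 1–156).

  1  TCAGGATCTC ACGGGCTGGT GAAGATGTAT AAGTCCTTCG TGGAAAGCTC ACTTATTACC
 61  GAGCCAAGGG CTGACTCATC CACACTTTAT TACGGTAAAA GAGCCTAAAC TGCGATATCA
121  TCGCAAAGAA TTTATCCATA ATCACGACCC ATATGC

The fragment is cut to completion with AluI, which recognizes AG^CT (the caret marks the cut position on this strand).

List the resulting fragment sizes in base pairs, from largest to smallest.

109, 47 bp

The AluI site (AGCT) starts at position 46.
AluI cuts after base 2 of each site, so after position 47.
Linear molecule, 1 cut → 2 fragments:
  1–47 → 47 bp
  48–156 → 109 bp
Sorted largest to smallest: 109, 47 bp.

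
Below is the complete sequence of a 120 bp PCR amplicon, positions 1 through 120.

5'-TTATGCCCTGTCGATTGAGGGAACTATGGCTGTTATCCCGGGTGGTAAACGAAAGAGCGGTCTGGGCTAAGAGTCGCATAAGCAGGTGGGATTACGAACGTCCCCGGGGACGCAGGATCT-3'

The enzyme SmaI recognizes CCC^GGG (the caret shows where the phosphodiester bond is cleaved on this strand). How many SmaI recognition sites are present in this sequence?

CCCGGG occurs starting at positions 37, 103.
SmaI cuts at 2 sites.

2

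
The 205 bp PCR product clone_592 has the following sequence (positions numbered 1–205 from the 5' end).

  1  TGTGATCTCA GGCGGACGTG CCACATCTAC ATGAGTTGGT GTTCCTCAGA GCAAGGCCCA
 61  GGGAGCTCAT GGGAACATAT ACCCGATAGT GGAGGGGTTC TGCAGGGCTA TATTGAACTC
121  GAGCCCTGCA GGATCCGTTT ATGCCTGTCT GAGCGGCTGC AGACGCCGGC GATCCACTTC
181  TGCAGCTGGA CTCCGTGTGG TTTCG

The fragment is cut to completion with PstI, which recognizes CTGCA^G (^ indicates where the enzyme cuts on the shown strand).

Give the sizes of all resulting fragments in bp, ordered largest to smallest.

PstI sites (CTGCAG) start at positions 100, 126, 157, 180.
PstI cuts after base 5 of each site (before the last base), so after positions 104, 130, 161, 184.
Linear molecule, 4 cuts → 5 fragments:
  1–104 → 104 bp
  105–130 → 26 bp
  131–161 → 31 bp
  162–184 → 23 bp
  185–205 → 21 bp
Sorted largest to smallest: 104, 31, 26, 23, 21 bp.

104, 31, 26, 23, 21 bp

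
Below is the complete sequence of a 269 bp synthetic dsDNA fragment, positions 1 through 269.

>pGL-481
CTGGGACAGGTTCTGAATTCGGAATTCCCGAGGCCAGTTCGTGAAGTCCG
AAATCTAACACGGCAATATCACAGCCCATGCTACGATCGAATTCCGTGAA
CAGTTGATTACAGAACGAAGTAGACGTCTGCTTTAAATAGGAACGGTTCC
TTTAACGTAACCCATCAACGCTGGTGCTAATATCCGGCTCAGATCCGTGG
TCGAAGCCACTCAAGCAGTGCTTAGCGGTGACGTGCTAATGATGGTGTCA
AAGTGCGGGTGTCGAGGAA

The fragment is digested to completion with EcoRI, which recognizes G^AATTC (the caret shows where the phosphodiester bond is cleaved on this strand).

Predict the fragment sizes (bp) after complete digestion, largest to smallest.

180, 67, 15, 7 bp

EcoRI sites (GAATTC) start at positions 15, 22, 89.
EcoRI cuts after the first base of each site, so after positions 15, 22, 89.
Linear molecule, 3 cuts → 4 fragments:
  1–15 → 15 bp
  16–22 → 7 bp
  23–89 → 67 bp
  90–269 → 180 bp
Sorted largest to smallest: 180, 67, 15, 7 bp.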